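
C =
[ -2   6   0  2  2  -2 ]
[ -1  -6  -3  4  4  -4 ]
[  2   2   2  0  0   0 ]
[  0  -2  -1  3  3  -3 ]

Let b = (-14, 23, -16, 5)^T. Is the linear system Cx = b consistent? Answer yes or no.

Row reduce the augmented matrix [C | b].
R2 ← R2 − (1/2)·R1: [0, -9, -3, 3, 3, -3, 30]
R3 ← R3 + R1: [0, 8, 2, 2, 2, -2, -30]
R3 ← R3 + (8/9)·R2: [0, 0, -2/3, 14/3, 14/3, -14/3, -10/3]
R4 ← R4 − (2/9)·R2: [0, 0, -1/3, 7/3, 7/3, -7/3, -5/3]
R4 ← R4 − (1/2)·R3: [0, 0, 0, 0, 0, 0, 0]
The echelon form has 3 nonzero rows, and every pivot lies in the first 6 columns, so rank(C) = rank([C|b]) = 3.
The system is consistent.

yes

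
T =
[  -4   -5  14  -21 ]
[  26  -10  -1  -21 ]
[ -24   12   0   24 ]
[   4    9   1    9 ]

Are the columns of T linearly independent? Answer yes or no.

no

Row reduce T to echelon form.
R2 ← R2 + (13/2)·R1: [0, -85/2, 90, -315/2]
R3 ← R3 − (6)·R1: [0, 42, -84, 150]
R4 ← R4 + R1: [0, 4, 15, -12]
R3 ← R3 + (84/85)·R2: [0, 0, 84/17, -96/17]
R4 ← R4 + (8/85)·R2: [0, 0, 399/17, -456/17]
R4 ← R4 − (19/4)·R3: [0, 0, 0, 0]
3 pivots among 4 columns.
Only 3 < 4 pivot columns, so the columns are linearly dependent.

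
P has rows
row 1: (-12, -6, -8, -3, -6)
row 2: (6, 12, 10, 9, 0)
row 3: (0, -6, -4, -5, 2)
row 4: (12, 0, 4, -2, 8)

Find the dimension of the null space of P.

Row reduce to echelon form.
R2 ← R2 + (1/2)·R1: [0, 9, 6, 15/2, -3]
R4 ← R4 + R1: [0, -6, -4, -5, 2]
R3 ← R3 + (2/3)·R2: [0, 0, 0, 0, 0]
R4 ← R4 + (2/3)·R2: [0, 0, 0, 0, 0]
2 nonzero rows, so rank(P) = 2.
P has 5 columns; by rank–nullity, nullity = 5 − 2 = 3.

3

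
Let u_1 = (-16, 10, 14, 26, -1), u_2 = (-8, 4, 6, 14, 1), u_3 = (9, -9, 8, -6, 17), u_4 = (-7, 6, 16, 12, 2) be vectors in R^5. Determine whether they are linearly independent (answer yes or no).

no

Form the matrix with these vectors as rows and row reduce.
R2 ← R2 − (1/2)·R1: [0, -1, -1, 1, 3/2]
R3 ← R3 + (9/16)·R1: [0, -27/8, 127/8, 69/8, 263/16]
R4 ← R4 − (7/16)·R1: [0, 13/8, 79/8, 5/8, 39/16]
R3 ← R3 − (27/8)·R2: [0, 0, 77/4, 21/4, 91/8]
R4 ← R4 + (13/8)·R2: [0, 0, 33/4, 9/4, 39/8]
R4 ← R4 − (3/7)·R3: [0, 0, 0, 0, 0]
3 nonzero rows, so the 4 vectors span a space of dimension 3.
Since 3 < 4, the vectors are linearly dependent.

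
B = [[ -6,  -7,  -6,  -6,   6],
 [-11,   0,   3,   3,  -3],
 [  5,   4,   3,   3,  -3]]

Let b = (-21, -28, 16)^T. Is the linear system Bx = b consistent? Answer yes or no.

Row reduce the augmented matrix [B | b].
R2 ← R2 − (11/6)·R1: [0, 77/6, 14, 14, -14, 21/2]
R3 ← R3 + (5/6)·R1: [0, -11/6, -2, -2, 2, -3/2]
R3 ← R3 + (1/7)·R2: [0, 0, 0, 0, 0, 0]
The echelon form has 2 nonzero rows, and every pivot lies in the first 5 columns, so rank(B) = rank([B|b]) = 2.
The system is consistent.

yes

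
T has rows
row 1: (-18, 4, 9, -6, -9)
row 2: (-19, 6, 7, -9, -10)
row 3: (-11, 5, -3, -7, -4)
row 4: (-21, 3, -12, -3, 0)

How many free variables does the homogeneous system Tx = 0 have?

Row reduce to echelon form.
R2 ← R2 − (19/18)·R1: [0, 16/9, -5/2, -8/3, -1/2]
R3 ← R3 − (11/18)·R1: [0, 23/9, -17/2, -10/3, 3/2]
R4 ← R4 − (7/6)·R1: [0, -5/3, -45/2, 4, 21/2]
R3 ← R3 − (23/16)·R2: [0, 0, -157/32, 1/2, 71/32]
R4 ← R4 + (15/16)·R2: [0, 0, -795/32, 3/2, 321/32]
R4 ← R4 − (795/157)·R3: [0, 0, 0, -162/157, -189/157]
4 nonzero rows, so rank(T) = 4.
T has 5 columns; by rank–nullity, nullity = 5 − 4 = 1.

1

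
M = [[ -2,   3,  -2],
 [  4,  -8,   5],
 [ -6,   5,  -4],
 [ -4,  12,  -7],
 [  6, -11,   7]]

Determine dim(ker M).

1

Row reduce to echelon form.
R2 ← R2 + (2)·R1: [0, -2, 1]
R3 ← R3 − (3)·R1: [0, -4, 2]
R4 ← R4 − (2)·R1: [0, 6, -3]
R5 ← R5 + (3)·R1: [0, -2, 1]
R3 ← R3 − (2)·R2: [0, 0, 0]
R4 ← R4 + (3)·R2: [0, 0, 0]
R5 ← R5 − R2: [0, 0, 0]
2 nonzero rows, so rank(M) = 2.
M has 3 columns; by rank–nullity, nullity = 3 − 2 = 1.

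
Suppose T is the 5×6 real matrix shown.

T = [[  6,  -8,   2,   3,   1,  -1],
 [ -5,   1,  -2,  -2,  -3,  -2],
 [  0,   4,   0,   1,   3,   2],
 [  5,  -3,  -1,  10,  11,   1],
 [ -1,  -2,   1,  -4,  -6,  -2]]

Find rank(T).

5

Row reduce to echelon form.
R2 ← R2 + (5/6)·R1: [0, -17/3, -1/3, 1/2, -13/6, -17/6]
R4 ← R4 − (5/6)·R1: [0, 11/3, -8/3, 15/2, 61/6, 11/6]
R5 ← R5 + (1/6)·R1: [0, -10/3, 4/3, -7/2, -35/6, -13/6]
R3 ← R3 + (12/17)·R2: [0, 0, -4/17, 23/17, 25/17, 0]
R4 ← R4 + (11/17)·R2: [0, 0, -49/17, 133/17, 149/17, 0]
R5 ← R5 − (10/17)·R2: [0, 0, 26/17, -129/34, -155/34, -1/2]
R4 ← R4 − (49/4)·R3: [0, 0, 0, -35/4, -37/4, 0]
R5 ← R5 + (13/2)·R3: [0, 0, 0, 5, 5, -1/2]
R5 ← R5 + (4/7)·R4: [0, 0, 0, 0, -2/7, -1/2]
Echelon form has 5 nonzero rows, so rank(T) = 5.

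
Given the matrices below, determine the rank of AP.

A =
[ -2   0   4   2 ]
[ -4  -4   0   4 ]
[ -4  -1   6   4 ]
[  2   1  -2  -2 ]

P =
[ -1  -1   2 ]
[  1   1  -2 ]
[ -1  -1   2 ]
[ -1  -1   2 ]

1

First compute AP:
[[ -4,  -4,   8],
 [ -4,  -4,   8],
 [ -7,  -7,  14],
 [  3,   3,  -6]]
Now row reduce the product.
R2 ← R2 − R1: [0, 0, 0]
R3 ← R3 − (7/4)·R1: [0, 0, 0]
R4 ← R4 + (3/4)·R1: [0, 0, 0]
1 nonzero row, so rank(AP) = 1.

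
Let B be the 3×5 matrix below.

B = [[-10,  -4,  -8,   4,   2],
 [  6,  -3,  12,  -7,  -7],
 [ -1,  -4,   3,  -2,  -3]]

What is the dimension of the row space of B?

Row reduce to echelon form.
R2 ← R2 + (3/5)·R1: [0, -27/5, 36/5, -23/5, -29/5]
R3 ← R3 − (1/10)·R1: [0, -18/5, 19/5, -12/5, -16/5]
R3 ← R3 − (2/3)·R2: [0, 0, -1, 2/3, 2/3]
Echelon form has 3 nonzero rows, so rank(B) = 3.
The row space has dimension equal to the rank: 3.

3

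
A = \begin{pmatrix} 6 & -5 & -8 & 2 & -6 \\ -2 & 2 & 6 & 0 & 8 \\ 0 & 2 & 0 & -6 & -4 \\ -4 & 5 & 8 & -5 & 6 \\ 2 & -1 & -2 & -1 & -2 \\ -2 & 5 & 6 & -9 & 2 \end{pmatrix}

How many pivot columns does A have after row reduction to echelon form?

3

Row reduce to echelon form.
R2 ← R2 + (1/3)·R1: [0, 1/3, 10/3, 2/3, 6]
R4 ← R4 + (2/3)·R1: [0, 5/3, 8/3, -11/3, 2]
R5 ← R5 − (1/3)·R1: [0, 2/3, 2/3, -5/3, 0]
R6 ← R6 + (1/3)·R1: [0, 10/3, 10/3, -25/3, 0]
R3 ← R3 − (6)·R2: [0, 0, -20, -10, -40]
R4 ← R4 − (5)·R2: [0, 0, -14, -7, -28]
R5 ← R5 − (2)·R2: [0, 0, -6, -3, -12]
R6 ← R6 − (10)·R2: [0, 0, -30, -15, -60]
R4 ← R4 − (7/10)·R3: [0, 0, 0, 0, 0]
R5 ← R5 − (3/10)·R3: [0, 0, 0, 0, 0]
R6 ← R6 − (3/2)·R3: [0, 0, 0, 0, 0]
Echelon form has 3 nonzero rows, so rank(A) = 3.
Each nonzero row contributes one pivot column: 3 pivot columns.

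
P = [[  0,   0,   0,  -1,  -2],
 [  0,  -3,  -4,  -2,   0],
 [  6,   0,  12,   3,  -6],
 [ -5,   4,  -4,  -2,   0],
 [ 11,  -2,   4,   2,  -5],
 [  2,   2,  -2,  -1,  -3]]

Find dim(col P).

Row reduce to echelon form.
Swap R1 ↔ R3
R4 ← R4 + (5/6)·R1: [0, 4, 6, 1/2, -5]
R5 ← R5 − (11/6)·R1: [0, -2, -18, -7/2, 6]
R6 ← R6 − (1/3)·R1: [0, 2, -6, -2, -1]
R4 ← R4 + (4/3)·R2: [0, 0, 2/3, -13/6, -5]
R5 ← R5 − (2/3)·R2: [0, 0, -46/3, -13/6, 6]
R6 ← R6 + (2/3)·R2: [0, 0, -26/3, -10/3, -1]
Swap R3 ↔ R4
R5 ← R5 + (23)·R3: [0, 0, 0, -52, -109]
R6 ← R6 + (13)·R3: [0, 0, 0, -63/2, -66]
R5 ← R5 − (52)·R4: [0, 0, 0, 0, -5]
R6 ← R6 − (63/2)·R4: [0, 0, 0, 0, -3]
R6 ← R6 − (3/5)·R5: [0, 0, 0, 0, 0]
Echelon form has 5 nonzero rows, so rank(P) = 5.
The column space has dimension equal to the rank: 5.

5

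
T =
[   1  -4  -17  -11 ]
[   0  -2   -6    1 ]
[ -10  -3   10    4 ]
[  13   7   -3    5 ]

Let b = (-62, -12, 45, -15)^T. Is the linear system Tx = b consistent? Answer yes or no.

yes

Row reduce the augmented matrix [T | b].
R3 ← R3 + (10)·R1: [0, -43, -160, -106, -575]
R4 ← R4 − (13)·R1: [0, 59, 218, 148, 791]
R3 ← R3 − (43/2)·R2: [0, 0, -31, -255/2, -317]
R4 ← R4 + (59/2)·R2: [0, 0, 41, 355/2, 437]
R4 ← R4 + (41/31)·R3: [0, 0, 0, 275/31, 550/31]
The echelon form has 4 nonzero rows, and every pivot lies in the first 4 columns, so rank(T) = rank([T|b]) = 4.
The system is consistent.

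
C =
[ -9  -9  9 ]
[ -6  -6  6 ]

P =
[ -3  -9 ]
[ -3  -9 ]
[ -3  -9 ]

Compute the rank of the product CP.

1

First compute CP:
[[ 27,  81],
 [ 18,  54]]
Now row reduce the product.
R2 ← R2 − (2/3)·R1: [0, 0]
1 nonzero row, so rank(CP) = 1.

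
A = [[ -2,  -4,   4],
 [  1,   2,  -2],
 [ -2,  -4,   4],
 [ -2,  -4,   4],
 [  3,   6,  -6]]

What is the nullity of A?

Row reduce to echelon form.
R2 ← R2 + (1/2)·R1: [0, 0, 0]
R3 ← R3 − R1: [0, 0, 0]
R4 ← R4 − R1: [0, 0, 0]
R5 ← R5 + (3/2)·R1: [0, 0, 0]
1 nonzero row, so rank(A) = 1.
A has 3 columns; by rank–nullity, nullity = 3 − 1 = 2.

2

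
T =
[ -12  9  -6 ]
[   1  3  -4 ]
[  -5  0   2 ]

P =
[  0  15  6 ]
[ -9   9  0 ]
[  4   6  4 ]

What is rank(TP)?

First compute TP:
[[-105, -135, -96],
 [-43,  18, -10],
 [  8, -63, -22]]
Now row reduce the product.
R2 ← R2 − (43/105)·R1: [0, 513/7, 1026/35]
R3 ← R3 + (8/105)·R1: [0, -513/7, -1026/35]
R3 ← R3 + R2: [0, 0, 0]
2 nonzero rows, so rank(TP) = 2.

2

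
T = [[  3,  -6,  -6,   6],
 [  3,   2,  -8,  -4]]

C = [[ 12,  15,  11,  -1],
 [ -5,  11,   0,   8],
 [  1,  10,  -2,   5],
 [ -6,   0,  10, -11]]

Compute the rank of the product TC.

2

First compute TC:
[[ 24, -81, 105, -147],
 [ 42, -13,   9,  17]]
Now row reduce the product.
R2 ← R2 − (7/4)·R1: [0, 515/4, -699/4, 1097/4]
2 nonzero rows, so rank(TC) = 2.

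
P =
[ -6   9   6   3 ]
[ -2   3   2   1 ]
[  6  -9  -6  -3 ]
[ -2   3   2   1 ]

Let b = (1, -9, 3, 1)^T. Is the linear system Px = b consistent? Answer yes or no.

no

Row reduce the augmented matrix [P | b].
R2 ← R2 − (1/3)·R1: [0, 0, 0, 0, -28/3]
R3 ← R3 + R1: [0, 0, 0, 0, 4]
R4 ← R4 − (1/3)·R1: [0, 0, 0, 0, 2/3]
R3 ← R3 + (3/7)·R2: [0, 0, 0, 0, 0]
R4 ← R4 + (1/14)·R2: [0, 0, 0, 0, 0]
The echelon form has 2 nonzero rows; the last pivot sits in the augmented column, so rank(P) = 1 but rank([P|b]) = 2.
Since the ranks differ, the system is inconsistent.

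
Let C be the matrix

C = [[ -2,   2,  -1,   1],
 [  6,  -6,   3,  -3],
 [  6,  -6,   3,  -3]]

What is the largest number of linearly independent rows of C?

1

Row reduce to echelon form.
R2 ← R2 + (3)·R1: [0, 0, 0, 0]
R3 ← R3 + (3)·R1: [0, 0, 0, 0]
Echelon form has 1 nonzero row, so rank(C) = 1.
The rank gives the maximum number of linearly independent rows: 1.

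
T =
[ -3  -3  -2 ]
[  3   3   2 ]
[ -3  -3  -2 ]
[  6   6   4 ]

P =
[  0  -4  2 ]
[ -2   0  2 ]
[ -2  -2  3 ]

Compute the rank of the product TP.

First compute TP:
[[ 10,  16, -18],
 [-10, -16,  18],
 [ 10,  16, -18],
 [-20, -32,  36]]
Now row reduce the product.
R2 ← R2 + R1: [0, 0, 0]
R3 ← R3 − R1: [0, 0, 0]
R4 ← R4 + (2)·R1: [0, 0, 0]
1 nonzero row, so rank(TP) = 1.

1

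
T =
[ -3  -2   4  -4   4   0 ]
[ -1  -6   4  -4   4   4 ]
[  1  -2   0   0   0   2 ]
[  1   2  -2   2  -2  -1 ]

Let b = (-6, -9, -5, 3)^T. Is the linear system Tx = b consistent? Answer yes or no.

no

Row reduce the augmented matrix [T | b].
R2 ← R2 − (1/3)·R1: [0, -16/3, 8/3, -8/3, 8/3, 4, -7]
R3 ← R3 + (1/3)·R1: [0, -8/3, 4/3, -4/3, 4/3, 2, -7]
R4 ← R4 + (1/3)·R1: [0, 4/3, -2/3, 2/3, -2/3, -1, 1]
R3 ← R3 − (1/2)·R2: [0, 0, 0, 0, 0, 0, -7/2]
R4 ← R4 + (1/4)·R2: [0, 0, 0, 0, 0, 0, -3/4]
R4 ← R4 − (3/14)·R3: [0, 0, 0, 0, 0, 0, 0]
The echelon form has 3 nonzero rows; the last pivot sits in the augmented column, so rank(T) = 2 but rank([T|b]) = 3.
Since the ranks differ, the system is inconsistent.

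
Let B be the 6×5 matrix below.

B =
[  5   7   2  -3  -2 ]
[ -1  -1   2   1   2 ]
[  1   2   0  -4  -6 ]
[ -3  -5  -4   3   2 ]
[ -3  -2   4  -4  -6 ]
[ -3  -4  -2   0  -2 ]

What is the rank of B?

Row reduce to echelon form.
R2 ← R2 + (1/5)·R1: [0, 2/5, 12/5, 2/5, 8/5]
R3 ← R3 − (1/5)·R1: [0, 3/5, -2/5, -17/5, -28/5]
R4 ← R4 + (3/5)·R1: [0, -4/5, -14/5, 6/5, 4/5]
R5 ← R5 + (3/5)·R1: [0, 11/5, 26/5, -29/5, -36/5]
R6 ← R6 + (3/5)·R1: [0, 1/5, -4/5, -9/5, -16/5]
R3 ← R3 − (3/2)·R2: [0, 0, -4, -4, -8]
R4 ← R4 + (2)·R2: [0, 0, 2, 2, 4]
R5 ← R5 − (11/2)·R2: [0, 0, -8, -8, -16]
R6 ← R6 − (1/2)·R2: [0, 0, -2, -2, -4]
R4 ← R4 + (1/2)·R3: [0, 0, 0, 0, 0]
R5 ← R5 − (2)·R3: [0, 0, 0, 0, 0]
R6 ← R6 − (1/2)·R3: [0, 0, 0, 0, 0]
Echelon form has 3 nonzero rows, so rank(B) = 3.

3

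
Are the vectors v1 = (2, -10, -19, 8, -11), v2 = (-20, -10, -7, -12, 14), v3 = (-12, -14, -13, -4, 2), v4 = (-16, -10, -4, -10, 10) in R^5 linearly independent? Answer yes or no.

no

Form the matrix with these vectors as rows and row reduce.
R2 ← R2 + (10)·R1: [0, -110, -197, 68, -96]
R3 ← R3 + (6)·R1: [0, -74, -127, 44, -64]
R4 ← R4 + (8)·R1: [0, -90, -156, 54, -78]
R3 ← R3 − (37/55)·R2: [0, 0, 304/55, -96/55, 32/55]
R4 ← R4 − (9/11)·R2: [0, 0, 57/11, -18/11, 6/11]
R4 ← R4 − (15/16)·R3: [0, 0, 0, 0, 0]
3 nonzero rows, so the 4 vectors span a space of dimension 3.
Since 3 < 4, the vectors are linearly dependent.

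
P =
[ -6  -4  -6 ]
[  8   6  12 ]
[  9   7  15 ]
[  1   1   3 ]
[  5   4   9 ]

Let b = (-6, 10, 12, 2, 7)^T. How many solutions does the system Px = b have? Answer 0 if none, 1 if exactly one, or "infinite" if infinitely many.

Row reduce the augmented matrix [P | b].
R2 ← R2 + (4/3)·R1: [0, 2/3, 4, 2]
R3 ← R3 + (3/2)·R1: [0, 1, 6, 3]
R4 ← R4 + (1/6)·R1: [0, 1/3, 2, 1]
R5 ← R5 + (5/6)·R1: [0, 2/3, 4, 2]
R3 ← R3 − (3/2)·R2: [0, 0, 0, 0]
R4 ← R4 − (1/2)·R2: [0, 0, 0, 0]
R5 ← R5 − R2: [0, 0, 0, 0]
The echelon form has 2 nonzero rows, and every pivot lies in the first 3 columns, so rank(P) = rank([P|b]) = 2.
The system is consistent.
rank = 2 < 3 unknowns, so there are infinitely many solutions.

infinite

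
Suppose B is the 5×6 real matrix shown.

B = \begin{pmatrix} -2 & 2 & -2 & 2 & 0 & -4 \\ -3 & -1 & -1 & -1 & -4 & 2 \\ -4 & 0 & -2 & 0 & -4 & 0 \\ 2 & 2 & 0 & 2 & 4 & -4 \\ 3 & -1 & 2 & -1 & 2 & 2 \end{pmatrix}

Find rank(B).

Row reduce to echelon form.
R2 ← R2 − (3/2)·R1: [0, -4, 2, -4, -4, 8]
R3 ← R3 − (2)·R1: [0, -4, 2, -4, -4, 8]
R4 ← R4 + R1: [0, 4, -2, 4, 4, -8]
R5 ← R5 + (3/2)·R1: [0, 2, -1, 2, 2, -4]
R3 ← R3 − R2: [0, 0, 0, 0, 0, 0]
R4 ← R4 + R2: [0, 0, 0, 0, 0, 0]
R5 ← R5 + (1/2)·R2: [0, 0, 0, 0, 0, 0]
Echelon form has 2 nonzero rows, so rank(B) = 2.

2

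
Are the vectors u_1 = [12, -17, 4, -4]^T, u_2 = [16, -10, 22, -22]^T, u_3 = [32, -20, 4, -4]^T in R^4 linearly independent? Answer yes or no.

Form the matrix with these vectors as rows and row reduce.
R2 ← R2 − (4/3)·R1: [0, 38/3, 50/3, -50/3]
R3 ← R3 − (8/3)·R1: [0, 76/3, -20/3, 20/3]
R3 ← R3 − (2)·R2: [0, 0, -40, 40]
3 nonzero rows, so the 3 vectors span a space of dimension 3.
Since 3 = 3, the vectors are linearly independent.

yes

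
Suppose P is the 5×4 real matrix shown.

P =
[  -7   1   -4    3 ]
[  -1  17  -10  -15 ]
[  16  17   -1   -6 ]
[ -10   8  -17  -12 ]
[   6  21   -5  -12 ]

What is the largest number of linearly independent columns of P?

Row reduce to echelon form.
R2 ← R2 − (1/7)·R1: [0, 118/7, -66/7, -108/7]
R3 ← R3 + (16/7)·R1: [0, 135/7, -71/7, 6/7]
R4 ← R4 − (10/7)·R1: [0, 46/7, -79/7, -114/7]
R5 ← R5 + (6/7)·R1: [0, 153/7, -59/7, -66/7]
R3 ← R3 − (135/118)·R2: [0, 0, 38/59, 1092/59]
R4 ← R4 − (23/59)·R2: [0, 0, -449/59, -606/59]
R5 ← R5 − (153/118)·R2: [0, 0, 224/59, 624/59]
R4 ← R4 + (449/38)·R3: [0, 0, 0, 3960/19]
R5 ← R5 − (112/19)·R3: [0, 0, 0, -1872/19]
R5 ← R5 + (26/55)·R4: [0, 0, 0, 0]
Echelon form has 4 nonzero rows, so rank(P) = 4.
The rank gives the maximum number of linearly independent columns: 4.

4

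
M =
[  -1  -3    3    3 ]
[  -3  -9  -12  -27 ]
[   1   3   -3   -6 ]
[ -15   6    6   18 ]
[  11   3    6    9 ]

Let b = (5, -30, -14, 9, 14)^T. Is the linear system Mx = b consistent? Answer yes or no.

yes

Row reduce the augmented matrix [M | b].
R2 ← R2 − (3)·R1: [0, 0, -21, -36, -45]
R3 ← R3 + R1: [0, 0, 0, -3, -9]
R4 ← R4 − (15)·R1: [0, 51, -39, -27, -66]
R5 ← R5 + (11)·R1: [0, -30, 39, 42, 69]
Swap R2 ↔ R4
R5 ← R5 + (10/17)·R2: [0, 0, 273/17, 444/17, 513/17]
Swap R3 ↔ R4
R5 ← R5 + (13/17)·R3: [0, 0, 0, -24/17, -72/17]
R5 ← R5 − (8/17)·R4: [0, 0, 0, 0, 0]
The echelon form has 4 nonzero rows, and every pivot lies in the first 4 columns, so rank(M) = rank([M|b]) = 4.
The system is consistent.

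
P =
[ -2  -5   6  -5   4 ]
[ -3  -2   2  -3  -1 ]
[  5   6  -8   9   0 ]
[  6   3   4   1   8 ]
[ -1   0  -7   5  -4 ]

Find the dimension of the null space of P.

0

Row reduce to echelon form.
R2 ← R2 − (3/2)·R1: [0, 11/2, -7, 9/2, -7]
R3 ← R3 + (5/2)·R1: [0, -13/2, 7, -7/2, 10]
R4 ← R4 + (3)·R1: [0, -12, 22, -14, 20]
R5 ← R5 − (1/2)·R1: [0, 5/2, -10, 15/2, -6]
R3 ← R3 + (13/11)·R2: [0, 0, -14/11, 20/11, 19/11]
R4 ← R4 + (24/11)·R2: [0, 0, 74/11, -46/11, 52/11]
R5 ← R5 − (5/11)·R2: [0, 0, -75/11, 60/11, -31/11]
R4 ← R4 + (37/7)·R3: [0, 0, 0, 38/7, 97/7]
R5 ← R5 − (75/14)·R3: [0, 0, 0, -30/7, -169/14]
R5 ← R5 + (15/19)·R4: [0, 0, 0, 0, -43/38]
5 nonzero rows, so rank(P) = 5.
P has 5 columns; by rank–nullity, nullity = 5 − 5 = 0.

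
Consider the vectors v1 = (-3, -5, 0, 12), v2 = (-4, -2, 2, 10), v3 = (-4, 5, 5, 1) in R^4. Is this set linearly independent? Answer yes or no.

Form the matrix with these vectors as rows and row reduce.
R2 ← R2 − (4/3)·R1: [0, 14/3, 2, -6]
R3 ← R3 − (4/3)·R1: [0, 35/3, 5, -15]
R3 ← R3 − (5/2)·R2: [0, 0, 0, 0]
2 nonzero rows, so the 3 vectors span a space of dimension 2.
Since 2 < 3, the vectors are linearly dependent.

no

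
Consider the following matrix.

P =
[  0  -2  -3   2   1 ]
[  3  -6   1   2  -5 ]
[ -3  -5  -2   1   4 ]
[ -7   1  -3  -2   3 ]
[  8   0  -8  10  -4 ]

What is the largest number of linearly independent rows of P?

Row reduce to echelon form.
Swap R1 ↔ R2
R3 ← R3 + R1: [0, -11, -1, 3, -1]
R4 ← R4 + (7/3)·R1: [0, -13, -2/3, 8/3, -26/3]
R5 ← R5 − (8/3)·R1: [0, 16, -32/3, 14/3, 28/3]
R3 ← R3 − (11/2)·R2: [0, 0, 31/2, -8, -13/2]
R4 ← R4 − (13/2)·R2: [0, 0, 113/6, -31/3, -91/6]
R5 ← R5 + (8)·R2: [0, 0, -104/3, 62/3, 52/3]
R4 ← R4 − (113/93)·R3: [0, 0, 0, -19/31, -676/93]
R5 ← R5 + (208/93)·R3: [0, 0, 0, 86/31, 260/93]
R5 ← R5 + (86/19)·R4: [0, 0, 0, 0, -572/19]
Echelon form has 5 nonzero rows, so rank(P) = 5.
The rank gives the maximum number of linearly independent rows: 5.

5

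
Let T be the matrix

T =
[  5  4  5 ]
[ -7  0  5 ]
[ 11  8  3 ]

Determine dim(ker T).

0

Row reduce to echelon form.
R2 ← R2 + (7/5)·R1: [0, 28/5, 12]
R3 ← R3 − (11/5)·R1: [0, -4/5, -8]
R3 ← R3 + (1/7)·R2: [0, 0, -44/7]
3 nonzero rows, so rank(T) = 3.
T has 3 columns; by rank–nullity, nullity = 3 − 3 = 0.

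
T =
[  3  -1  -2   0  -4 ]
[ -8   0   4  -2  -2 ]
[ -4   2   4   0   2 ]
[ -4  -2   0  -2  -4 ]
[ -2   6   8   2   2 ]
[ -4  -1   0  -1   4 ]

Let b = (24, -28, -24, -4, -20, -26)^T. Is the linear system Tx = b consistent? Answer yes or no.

yes

Row reduce the augmented matrix [T | b].
R2 ← R2 + (8/3)·R1: [0, -8/3, -4/3, -2, -38/3, 36]
R3 ← R3 + (4/3)·R1: [0, 2/3, 4/3, 0, -10/3, 8]
R4 ← R4 + (4/3)·R1: [0, -10/3, -8/3, -2, -28/3, 28]
R5 ← R5 + (2/3)·R1: [0, 16/3, 20/3, 2, -2/3, -4]
R6 ← R6 + (4/3)·R1: [0, -7/3, -8/3, -1, -4/3, 6]
R3 ← R3 + (1/4)·R2: [0, 0, 1, -1/2, -13/2, 17]
R4 ← R4 − (5/4)·R2: [0, 0, -1, 1/2, 13/2, -17]
R5 ← R5 + (2)·R2: [0, 0, 4, -2, -26, 68]
R6 ← R6 − (7/8)·R2: [0, 0, -3/2, 3/4, 39/4, -51/2]
R4 ← R4 + R3: [0, 0, 0, 0, 0, 0]
R5 ← R5 − (4)·R3: [0, 0, 0, 0, 0, 0]
R6 ← R6 + (3/2)·R3: [0, 0, 0, 0, 0, 0]
The echelon form has 3 nonzero rows, and every pivot lies in the first 5 columns, so rank(T) = rank([T|b]) = 3.
The system is consistent.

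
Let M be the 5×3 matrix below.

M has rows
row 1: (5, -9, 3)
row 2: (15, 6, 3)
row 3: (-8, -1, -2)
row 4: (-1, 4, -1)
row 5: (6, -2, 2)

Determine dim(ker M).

1

Row reduce to echelon form.
R2 ← R2 − (3)·R1: [0, 33, -6]
R3 ← R3 + (8/5)·R1: [0, -77/5, 14/5]
R4 ← R4 + (1/5)·R1: [0, 11/5, -2/5]
R5 ← R5 − (6/5)·R1: [0, 44/5, -8/5]
R3 ← R3 + (7/15)·R2: [0, 0, 0]
R4 ← R4 − (1/15)·R2: [0, 0, 0]
R5 ← R5 − (4/15)·R2: [0, 0, 0]
2 nonzero rows, so rank(M) = 2.
M has 3 columns; by rank–nullity, nullity = 3 − 2 = 1.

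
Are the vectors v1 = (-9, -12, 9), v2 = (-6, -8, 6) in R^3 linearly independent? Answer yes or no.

no

Form the matrix with these vectors as rows and row reduce.
R2 ← R2 − (2/3)·R1: [0, 0, 0]
1 nonzero row, so the 2 vectors span a space of dimension 1.
Since 1 < 2, the vectors are linearly dependent.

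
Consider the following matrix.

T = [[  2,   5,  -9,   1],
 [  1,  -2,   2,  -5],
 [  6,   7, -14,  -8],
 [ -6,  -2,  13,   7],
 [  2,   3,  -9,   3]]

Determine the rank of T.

4

Row reduce to echelon form.
R2 ← R2 − (1/2)·R1: [0, -9/2, 13/2, -11/2]
R3 ← R3 − (3)·R1: [0, -8, 13, -11]
R4 ← R4 + (3)·R1: [0, 13, -14, 10]
R5 ← R5 − R1: [0, -2, 0, 2]
R3 ← R3 − (16/9)·R2: [0, 0, 13/9, -11/9]
R4 ← R4 + (26/9)·R2: [0, 0, 43/9, -53/9]
R5 ← R5 − (4/9)·R2: [0, 0, -26/9, 40/9]
R4 ← R4 − (43/13)·R3: [0, 0, 0, -24/13]
R5 ← R5 + (2)·R3: [0, 0, 0, 2]
R5 ← R5 + (13/12)·R4: [0, 0, 0, 0]
Echelon form has 4 nonzero rows, so rank(T) = 4.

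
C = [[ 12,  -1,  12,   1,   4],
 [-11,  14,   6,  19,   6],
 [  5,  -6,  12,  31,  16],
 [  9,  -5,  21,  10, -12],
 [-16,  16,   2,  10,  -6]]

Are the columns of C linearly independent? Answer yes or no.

yes

Row reduce C to echelon form.
R2 ← R2 + (11/12)·R1: [0, 157/12, 17, 239/12, 29/3]
R3 ← R3 − (5/12)·R1: [0, -67/12, 7, 367/12, 43/3]
R4 ← R4 − (3/4)·R1: [0, -17/4, 12, 37/4, -15]
R5 ← R5 + (4/3)·R1: [0, 44/3, 18, 34/3, -2/3]
R3 ← R3 + (67/157)·R2: [0, 0, 2238/157, 6136/157, 2898/157]
R4 ← R4 + (51/157)·R2: [0, 0, 2751/157, 2468/157, -1862/157]
R5 ← R5 − (176/157)·R2: [0, 0, -166/157, -1726/157, -1806/157]
R4 ← R4 − (917/746)·R3: [0, 0, 0, -12056/373, -12887/373]
R5 ← R5 + (83/1119)·R3: [0, 0, 0, -9058/1119, -3780/373]
R5 ← R5 − (4529/18084)·R4: [0, 0, 0, 0, -26789/18084]
5 pivots among 5 columns.
Every column is a pivot column, so the columns are linearly independent.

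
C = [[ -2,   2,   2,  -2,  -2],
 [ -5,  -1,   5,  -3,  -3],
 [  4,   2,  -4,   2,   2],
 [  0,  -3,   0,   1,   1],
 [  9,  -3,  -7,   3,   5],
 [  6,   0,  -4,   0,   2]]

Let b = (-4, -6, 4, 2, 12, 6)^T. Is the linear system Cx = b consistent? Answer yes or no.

yes

Row reduce the augmented matrix [C | b].
R2 ← R2 − (5/2)·R1: [0, -6, 0, 2, 2, 4]
R3 ← R3 + (2)·R1: [0, 6, 0, -2, -2, -4]
R5 ← R5 + (9/2)·R1: [0, 6, 2, -6, -4, -6]
R6 ← R6 + (3)·R1: [0, 6, 2, -6, -4, -6]
R3 ← R3 + R2: [0, 0, 0, 0, 0, 0]
R4 ← R4 − (1/2)·R2: [0, 0, 0, 0, 0, 0]
R5 ← R5 + R2: [0, 0, 2, -4, -2, -2]
R6 ← R6 + R2: [0, 0, 2, -4, -2, -2]
Swap R3 ↔ R5
R6 ← R6 − R3: [0, 0, 0, 0, 0, 0]
The echelon form has 3 nonzero rows, and every pivot lies in the first 5 columns, so rank(C) = rank([C|b]) = 3.
The system is consistent.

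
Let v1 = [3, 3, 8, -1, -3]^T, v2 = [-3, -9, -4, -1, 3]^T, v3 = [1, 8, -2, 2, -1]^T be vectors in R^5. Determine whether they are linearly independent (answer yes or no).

no

Form the matrix with these vectors as rows and row reduce.
R2 ← R2 + R1: [0, -6, 4, -2, 0]
R3 ← R3 − (1/3)·R1: [0, 7, -14/3, 7/3, 0]
R3 ← R3 + (7/6)·R2: [0, 0, 0, 0, 0]
2 nonzero rows, so the 3 vectors span a space of dimension 2.
Since 2 < 3, the vectors are linearly dependent.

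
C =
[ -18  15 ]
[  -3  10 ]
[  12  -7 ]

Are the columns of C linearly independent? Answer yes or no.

Row reduce C to echelon form.
R2 ← R2 − (1/6)·R1: [0, 15/2]
R3 ← R3 + (2/3)·R1: [0, 3]
R3 ← R3 − (2/5)·R2: [0, 0]
2 pivots among 2 columns.
Every column is a pivot column, so the columns are linearly independent.

yes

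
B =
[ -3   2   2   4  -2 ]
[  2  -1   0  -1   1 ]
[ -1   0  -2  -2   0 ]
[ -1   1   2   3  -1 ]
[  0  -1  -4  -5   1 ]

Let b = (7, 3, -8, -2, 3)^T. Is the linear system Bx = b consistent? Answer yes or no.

no

Row reduce the augmented matrix [B | b].
R2 ← R2 + (2/3)·R1: [0, 1/3, 4/3, 5/3, -1/3, 23/3]
R3 ← R3 − (1/3)·R1: [0, -2/3, -8/3, -10/3, 2/3, -31/3]
R4 ← R4 − (1/3)·R1: [0, 1/3, 4/3, 5/3, -1/3, -13/3]
R3 ← R3 + (2)·R2: [0, 0, 0, 0, 0, 5]
R4 ← R4 − R2: [0, 0, 0, 0, 0, -12]
R5 ← R5 + (3)·R2: [0, 0, 0, 0, 0, 26]
R4 ← R4 + (12/5)·R3: [0, 0, 0, 0, 0, 0]
R5 ← R5 − (26/5)·R3: [0, 0, 0, 0, 0, 0]
The echelon form has 3 nonzero rows; the last pivot sits in the augmented column, so rank(B) = 2 but rank([B|b]) = 3.
Since the ranks differ, the system is inconsistent.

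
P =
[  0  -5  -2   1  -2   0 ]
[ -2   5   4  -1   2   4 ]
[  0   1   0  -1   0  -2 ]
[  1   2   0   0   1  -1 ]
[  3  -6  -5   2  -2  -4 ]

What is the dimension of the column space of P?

Row reduce to echelon form.
Swap R1 ↔ R2
R4 ← R4 + (1/2)·R1: [0, 9/2, 2, -1/2, 2, 1]
R5 ← R5 + (3/2)·R1: [0, 3/2, 1, 1/2, 1, 2]
R3 ← R3 + (1/5)·R2: [0, 0, -2/5, -4/5, -2/5, -2]
R4 ← R4 + (9/10)·R2: [0, 0, 1/5, 2/5, 1/5, 1]
R5 ← R5 + (3/10)·R2: [0, 0, 2/5, 4/5, 2/5, 2]
R4 ← R4 + (1/2)·R3: [0, 0, 0, 0, 0, 0]
R5 ← R5 + R3: [0, 0, 0, 0, 0, 0]
Echelon form has 3 nonzero rows, so rank(P) = 3.
The column space has dimension equal to the rank: 3.

3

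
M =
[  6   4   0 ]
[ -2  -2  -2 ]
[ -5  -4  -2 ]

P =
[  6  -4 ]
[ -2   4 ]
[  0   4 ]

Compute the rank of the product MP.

First compute MP:
[[ 28,  -8],
 [ -8,  -8],
 [-22,  -4]]
Now row reduce the product.
R2 ← R2 + (2/7)·R1: [0, -72/7]
R3 ← R3 + (11/14)·R1: [0, -72/7]
R3 ← R3 − R2: [0, 0]
2 nonzero rows, so rank(MP) = 2.

2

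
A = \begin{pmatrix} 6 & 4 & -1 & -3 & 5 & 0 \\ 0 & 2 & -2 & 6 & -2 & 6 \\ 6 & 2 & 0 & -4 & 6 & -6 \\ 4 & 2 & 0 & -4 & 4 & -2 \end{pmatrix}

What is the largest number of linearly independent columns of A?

Row reduce to echelon form.
R3 ← R3 − R1: [0, -2, 1, -1, 1, -6]
R4 ← R4 − (2/3)·R1: [0, -2/3, 2/3, -2, 2/3, -2]
R3 ← R3 + R2: [0, 0, -1, 5, -1, 0]
R4 ← R4 + (1/3)·R2: [0, 0, 0, 0, 0, 0]
Echelon form has 3 nonzero rows, so rank(A) = 3.
The rank gives the maximum number of linearly independent columns: 3.

3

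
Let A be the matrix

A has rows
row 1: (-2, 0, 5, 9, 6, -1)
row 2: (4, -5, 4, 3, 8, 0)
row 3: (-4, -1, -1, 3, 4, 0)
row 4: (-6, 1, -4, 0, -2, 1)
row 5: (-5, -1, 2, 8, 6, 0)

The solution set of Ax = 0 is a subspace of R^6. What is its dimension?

Row reduce to echelon form.
R2 ← R2 + (2)·R1: [0, -5, 14, 21, 20, -2]
R3 ← R3 − (2)·R1: [0, -1, -11, -15, -8, 2]
R4 ← R4 − (3)·R1: [0, 1, -19, -27, -20, 4]
R5 ← R5 − (5/2)·R1: [0, -1, -21/2, -29/2, -9, 5/2]
R3 ← R3 − (1/5)·R2: [0, 0, -69/5, -96/5, -12, 12/5]
R4 ← R4 + (1/5)·R2: [0, 0, -81/5, -114/5, -16, 18/5]
R5 ← R5 − (1/5)·R2: [0, 0, -133/10, -187/10, -13, 29/10]
R4 ← R4 − (27/23)·R3: [0, 0, 0, -6/23, -44/23, 18/23]
R5 ← R5 − (133/138)·R3: [0, 0, 0, -9/46, -33/23, 27/46]
R5 ← R5 − (3/4)·R4: [0, 0, 0, 0, 0, 0]
4 nonzero rows, so rank(A) = 4.
A has 6 columns; by rank–nullity, nullity = 6 − 4 = 2.

2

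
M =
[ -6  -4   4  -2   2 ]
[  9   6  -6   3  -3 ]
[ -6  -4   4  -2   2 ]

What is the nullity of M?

Row reduce to echelon form.
R2 ← R2 + (3/2)·R1: [0, 0, 0, 0, 0]
R3 ← R3 − R1: [0, 0, 0, 0, 0]
1 nonzero row, so rank(M) = 1.
M has 5 columns; by rank–nullity, nullity = 5 − 1 = 4.

4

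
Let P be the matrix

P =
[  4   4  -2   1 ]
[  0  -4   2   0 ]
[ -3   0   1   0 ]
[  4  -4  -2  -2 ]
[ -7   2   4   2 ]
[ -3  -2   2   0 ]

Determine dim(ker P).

Row reduce to echelon form.
R3 ← R3 + (3/4)·R1: [0, 3, -1/2, 3/4]
R4 ← R4 − R1: [0, -8, 0, -3]
R5 ← R5 + (7/4)·R1: [0, 9, 1/2, 15/4]
R6 ← R6 + (3/4)·R1: [0, 1, 1/2, 3/4]
R3 ← R3 + (3/4)·R2: [0, 0, 1, 3/4]
R4 ← R4 − (2)·R2: [0, 0, -4, -3]
R5 ← R5 + (9/4)·R2: [0, 0, 5, 15/4]
R6 ← R6 + (1/4)·R2: [0, 0, 1, 3/4]
R4 ← R4 + (4)·R3: [0, 0, 0, 0]
R5 ← R5 − (5)·R3: [0, 0, 0, 0]
R6 ← R6 − R3: [0, 0, 0, 0]
3 nonzero rows, so rank(P) = 3.
P has 4 columns; by rank–nullity, nullity = 4 − 3 = 1.

1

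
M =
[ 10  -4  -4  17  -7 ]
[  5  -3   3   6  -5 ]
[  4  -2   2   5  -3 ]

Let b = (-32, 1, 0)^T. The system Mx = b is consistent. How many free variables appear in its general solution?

Row reduce the augmented matrix [M | b].
R2 ← R2 − (1/2)·R1: [0, -1, 5, -5/2, -3/2, 17]
R3 ← R3 − (2/5)·R1: [0, -2/5, 18/5, -9/5, -1/5, 64/5]
R3 ← R3 − (2/5)·R2: [0, 0, 8/5, -4/5, 2/5, 6]
The echelon form has 3 nonzero rows, and every pivot lies in the first 5 columns, so rank(M) = rank([M|b]) = 3.
The system is consistent.
Free variables = (unknowns) − (rank) = 5 − 3 = 2.

2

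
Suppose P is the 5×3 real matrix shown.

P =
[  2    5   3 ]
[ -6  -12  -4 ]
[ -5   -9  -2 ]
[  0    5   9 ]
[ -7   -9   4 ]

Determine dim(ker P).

0

Row reduce to echelon form.
R2 ← R2 + (3)·R1: [0, 3, 5]
R3 ← R3 + (5/2)·R1: [0, 7/2, 11/2]
R5 ← R5 + (7/2)·R1: [0, 17/2, 29/2]
R3 ← R3 − (7/6)·R2: [0, 0, -1/3]
R4 ← R4 − (5/3)·R2: [0, 0, 2/3]
R5 ← R5 − (17/6)·R2: [0, 0, 1/3]
R4 ← R4 + (2)·R3: [0, 0, 0]
R5 ← R5 + R3: [0, 0, 0]
3 nonzero rows, so rank(P) = 3.
P has 3 columns; by rank–nullity, nullity = 3 − 3 = 0.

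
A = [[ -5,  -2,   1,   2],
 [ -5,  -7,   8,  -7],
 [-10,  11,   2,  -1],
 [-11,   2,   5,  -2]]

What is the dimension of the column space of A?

Row reduce to echelon form.
R2 ← R2 − R1: [0, -5, 7, -9]
R3 ← R3 − (2)·R1: [0, 15, 0, -5]
R4 ← R4 − (11/5)·R1: [0, 32/5, 14/5, -32/5]
R3 ← R3 + (3)·R2: [0, 0, 21, -32]
R4 ← R4 + (32/25)·R2: [0, 0, 294/25, -448/25]
R4 ← R4 − (14/25)·R3: [0, 0, 0, 0]
Echelon form has 3 nonzero rows, so rank(A) = 3.
The column space has dimension equal to the rank: 3.

3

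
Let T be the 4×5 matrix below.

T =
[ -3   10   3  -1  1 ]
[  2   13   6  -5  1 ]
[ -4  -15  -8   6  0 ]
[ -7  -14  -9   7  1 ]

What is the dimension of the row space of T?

3

Row reduce to echelon form.
R2 ← R2 + (2/3)·R1: [0, 59/3, 8, -17/3, 5/3]
R3 ← R3 − (4/3)·R1: [0, -85/3, -12, 22/3, -4/3]
R4 ← R4 − (7/3)·R1: [0, -112/3, -16, 28/3, -4/3]
R3 ← R3 + (85/59)·R2: [0, 0, -28/59, -49/59, 63/59]
R4 ← R4 + (112/59)·R2: [0, 0, -48/59, -84/59, 108/59]
R4 ← R4 − (12/7)·R3: [0, 0, 0, 0, 0]
Echelon form has 3 nonzero rows, so rank(T) = 3.
The row space has dimension equal to the rank: 3.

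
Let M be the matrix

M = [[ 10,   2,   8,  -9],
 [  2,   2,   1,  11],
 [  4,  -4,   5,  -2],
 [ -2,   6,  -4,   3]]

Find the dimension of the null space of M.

1

Row reduce to echelon form.
R2 ← R2 − (1/5)·R1: [0, 8/5, -3/5, 64/5]
R3 ← R3 − (2/5)·R1: [0, -24/5, 9/5, 8/5]
R4 ← R4 + (1/5)·R1: [0, 32/5, -12/5, 6/5]
R3 ← R3 + (3)·R2: [0, 0, 0, 40]
R4 ← R4 − (4)·R2: [0, 0, 0, -50]
R4 ← R4 + (5/4)·R3: [0, 0, 0, 0]
3 nonzero rows, so rank(M) = 3.
M has 4 columns; by rank–nullity, nullity = 4 − 3 = 1.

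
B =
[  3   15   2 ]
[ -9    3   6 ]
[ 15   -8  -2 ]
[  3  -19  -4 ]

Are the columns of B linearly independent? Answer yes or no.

Row reduce B to echelon form.
R2 ← R2 + (3)·R1: [0, 48, 12]
R3 ← R3 − (5)·R1: [0, -83, -12]
R4 ← R4 − R1: [0, -34, -6]
R3 ← R3 + (83/48)·R2: [0, 0, 35/4]
R4 ← R4 + (17/24)·R2: [0, 0, 5/2]
R4 ← R4 − (2/7)·R3: [0, 0, 0]
3 pivots among 3 columns.
Every column is a pivot column, so the columns are linearly independent.

yes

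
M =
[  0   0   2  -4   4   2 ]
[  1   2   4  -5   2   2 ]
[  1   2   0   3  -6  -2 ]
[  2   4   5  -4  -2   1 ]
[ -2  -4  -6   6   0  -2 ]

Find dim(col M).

Row reduce to echelon form.
Swap R1 ↔ R2
R3 ← R3 − R1: [0, 0, -4, 8, -8, -4]
R4 ← R4 − (2)·R1: [0, 0, -3, 6, -6, -3]
R5 ← R5 + (2)·R1: [0, 0, 2, -4, 4, 2]
R3 ← R3 + (2)·R2: [0, 0, 0, 0, 0, 0]
R4 ← R4 + (3/2)·R2: [0, 0, 0, 0, 0, 0]
R5 ← R5 − R2: [0, 0, 0, 0, 0, 0]
Echelon form has 2 nonzero rows, so rank(M) = 2.
The column space has dimension equal to the rank: 2.

2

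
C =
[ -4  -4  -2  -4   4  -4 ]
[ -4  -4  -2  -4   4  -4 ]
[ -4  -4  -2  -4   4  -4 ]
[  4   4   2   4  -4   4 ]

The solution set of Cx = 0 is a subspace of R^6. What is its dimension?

5

Row reduce to echelon form.
R2 ← R2 − R1: [0, 0, 0, 0, 0, 0]
R3 ← R3 − R1: [0, 0, 0, 0, 0, 0]
R4 ← R4 + R1: [0, 0, 0, 0, 0, 0]
1 nonzero row, so rank(C) = 1.
C has 6 columns; by rank–nullity, nullity = 6 − 1 = 5.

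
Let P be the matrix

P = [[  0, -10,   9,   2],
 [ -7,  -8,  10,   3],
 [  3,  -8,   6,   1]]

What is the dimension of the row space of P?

Row reduce to echelon form.
Swap R1 ↔ R2
R3 ← R3 + (3/7)·R1: [0, -80/7, 72/7, 16/7]
R3 ← R3 − (8/7)·R2: [0, 0, 0, 0]
Echelon form has 2 nonzero rows, so rank(P) = 2.
The row space has dimension equal to the rank: 2.

2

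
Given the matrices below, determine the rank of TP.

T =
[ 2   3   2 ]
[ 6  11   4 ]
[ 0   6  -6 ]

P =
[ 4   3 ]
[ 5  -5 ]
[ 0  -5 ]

First compute TP:
[[ 23, -19],
 [ 79, -57],
 [ 30,   0]]
Now row reduce the product.
R2 ← R2 − (79/23)·R1: [0, 190/23]
R3 ← R3 − (30/23)·R1: [0, 570/23]
R3 ← R3 − (3)·R2: [0, 0]
2 nonzero rows, so rank(TP) = 2.

2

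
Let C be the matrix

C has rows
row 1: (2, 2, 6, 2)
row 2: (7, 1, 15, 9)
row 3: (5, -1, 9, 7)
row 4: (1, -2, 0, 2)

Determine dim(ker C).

Row reduce to echelon form.
R2 ← R2 − (7/2)·R1: [0, -6, -6, 2]
R3 ← R3 − (5/2)·R1: [0, -6, -6, 2]
R4 ← R4 − (1/2)·R1: [0, -3, -3, 1]
R3 ← R3 − R2: [0, 0, 0, 0]
R4 ← R4 − (1/2)·R2: [0, 0, 0, 0]
2 nonzero rows, so rank(C) = 2.
C has 4 columns; by rank–nullity, nullity = 4 − 2 = 2.

2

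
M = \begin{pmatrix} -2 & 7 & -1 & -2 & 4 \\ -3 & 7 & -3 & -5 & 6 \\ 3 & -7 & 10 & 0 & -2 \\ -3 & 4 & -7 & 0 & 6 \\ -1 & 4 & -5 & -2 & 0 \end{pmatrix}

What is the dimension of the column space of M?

Row reduce to echelon form.
R2 ← R2 − (3/2)·R1: [0, -7/2, -3/2, -2, 0]
R3 ← R3 + (3/2)·R1: [0, 7/2, 17/2, -3, 4]
R4 ← R4 − (3/2)·R1: [0, -13/2, -11/2, 3, 0]
R5 ← R5 − (1/2)·R1: [0, 1/2, -9/2, -1, -2]
R3 ← R3 + R2: [0, 0, 7, -5, 4]
R4 ← R4 − (13/7)·R2: [0, 0, -19/7, 47/7, 0]
R5 ← R5 + (1/7)·R2: [0, 0, -33/7, -9/7, -2]
R4 ← R4 + (19/49)·R3: [0, 0, 0, 234/49, 76/49]
R5 ← R5 + (33/49)·R3: [0, 0, 0, -228/49, 34/49]
R5 ← R5 + (38/39)·R4: [0, 0, 0, 0, 86/39]
Echelon form has 5 nonzero rows, so rank(M) = 5.
The column space has dimension equal to the rank: 5.

5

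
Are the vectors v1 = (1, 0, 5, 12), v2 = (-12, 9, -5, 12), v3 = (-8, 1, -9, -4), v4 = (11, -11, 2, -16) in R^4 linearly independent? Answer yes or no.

no

Form the matrix with these vectors as rows and row reduce.
R2 ← R2 + (12)·R1: [0, 9, 55, 156]
R3 ← R3 + (8)·R1: [0, 1, 31, 92]
R4 ← R4 − (11)·R1: [0, -11, -53, -148]
R3 ← R3 − (1/9)·R2: [0, 0, 224/9, 224/3]
R4 ← R4 + (11/9)·R2: [0, 0, 128/9, 128/3]
R4 ← R4 − (4/7)·R3: [0, 0, 0, 0]
3 nonzero rows, so the 4 vectors span a space of dimension 3.
Since 3 < 4, the vectors are linearly dependent.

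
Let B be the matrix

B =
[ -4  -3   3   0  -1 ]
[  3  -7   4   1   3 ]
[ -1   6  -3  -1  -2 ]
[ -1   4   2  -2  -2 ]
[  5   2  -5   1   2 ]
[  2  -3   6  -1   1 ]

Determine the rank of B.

3

Row reduce to echelon form.
R2 ← R2 + (3/4)·R1: [0, -37/4, 25/4, 1, 9/4]
R3 ← R3 − (1/4)·R1: [0, 27/4, -15/4, -1, -7/4]
R4 ← R4 − (1/4)·R1: [0, 19/4, 5/4, -2, -7/4]
R5 ← R5 + (5/4)·R1: [0, -7/4, -5/4, 1, 3/4]
R6 ← R6 + (1/2)·R1: [0, -9/2, 15/2, -1, 1/2]
R3 ← R3 + (27/37)·R2: [0, 0, 30/37, -10/37, -4/37]
R4 ← R4 + (19/37)·R2: [0, 0, 165/37, -55/37, -22/37]
R5 ← R5 − (7/37)·R2: [0, 0, -90/37, 30/37, 12/37]
R6 ← R6 − (18/37)·R2: [0, 0, 165/37, -55/37, -22/37]
R4 ← R4 − (11/2)·R3: [0, 0, 0, 0, 0]
R5 ← R5 + (3)·R3: [0, 0, 0, 0, 0]
R6 ← R6 − (11/2)·R3: [0, 0, 0, 0, 0]
Echelon form has 3 nonzero rows, so rank(B) = 3.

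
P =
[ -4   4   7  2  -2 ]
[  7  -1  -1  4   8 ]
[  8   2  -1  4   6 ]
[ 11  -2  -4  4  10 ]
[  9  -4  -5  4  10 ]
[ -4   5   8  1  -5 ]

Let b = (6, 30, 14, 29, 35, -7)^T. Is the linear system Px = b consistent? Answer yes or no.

yes

Row reduce the augmented matrix [P | b].
R2 ← R2 + (7/4)·R1: [0, 6, 45/4, 15/2, 9/2, 81/2]
R3 ← R3 + (2)·R1: [0, 10, 13, 8, 2, 26]
R4 ← R4 + (11/4)·R1: [0, 9, 61/4, 19/2, 9/2, 91/2]
R5 ← R5 + (9/4)·R1: [0, 5, 43/4, 17/2, 11/2, 97/2]
R6 ← R6 − R1: [0, 1, 1, -1, -3, -13]
R3 ← R3 − (5/3)·R2: [0, 0, -23/4, -9/2, -11/2, -83/2]
R4 ← R4 − (3/2)·R2: [0, 0, -13/8, -7/4, -9/4, -61/4]
R5 ← R5 − (5/6)·R2: [0, 0, 11/8, 9/4, 7/4, 59/4]
R6 ← R6 − (1/6)·R2: [0, 0, -7/8, -9/4, -15/4, -79/4]
R4 ← R4 − (13/46)·R3: [0, 0, 0, -11/23, -16/23, -81/23]
R5 ← R5 + (11/46)·R3: [0, 0, 0, 27/23, 10/23, 111/23]
R6 ← R6 − (7/46)·R3: [0, 0, 0, -36/23, -67/23, -309/23]
R5 ← R5 + (27/11)·R4: [0, 0, 0, 0, -14/11, -42/11]
R6 ← R6 − (36/11)·R4: [0, 0, 0, 0, -7/11, -21/11]
R6 ← R6 − (1/2)·R5: [0, 0, 0, 0, 0, 0]
The echelon form has 5 nonzero rows, and every pivot lies in the first 5 columns, so rank(P) = rank([P|b]) = 5.
The system is consistent.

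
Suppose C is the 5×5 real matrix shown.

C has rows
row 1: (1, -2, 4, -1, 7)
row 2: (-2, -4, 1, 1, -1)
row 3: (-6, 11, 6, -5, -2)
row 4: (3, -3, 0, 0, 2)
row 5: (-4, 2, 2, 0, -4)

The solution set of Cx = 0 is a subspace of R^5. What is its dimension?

0

Row reduce to echelon form.
R2 ← R2 + (2)·R1: [0, -8, 9, -1, 13]
R3 ← R3 + (6)·R1: [0, -1, 30, -11, 40]
R4 ← R4 − (3)·R1: [0, 3, -12, 3, -19]
R5 ← R5 + (4)·R1: [0, -6, 18, -4, 24]
R3 ← R3 − (1/8)·R2: [0, 0, 231/8, -87/8, 307/8]
R4 ← R4 + (3/8)·R2: [0, 0, -69/8, 21/8, -113/8]
R5 ← R5 − (3/4)·R2: [0, 0, 45/4, -13/4, 57/4]
R4 ← R4 + (23/77)·R3: [0, 0, 0, -48/77, -205/77]
R5 ← R5 − (30/77)·R3: [0, 0, 0, 76/77, -54/77]
R5 ← R5 + (19/12)·R4: [0, 0, 0, 0, -59/12]
5 nonzero rows, so rank(C) = 5.
C has 5 columns; by rank–nullity, nullity = 5 − 5 = 0.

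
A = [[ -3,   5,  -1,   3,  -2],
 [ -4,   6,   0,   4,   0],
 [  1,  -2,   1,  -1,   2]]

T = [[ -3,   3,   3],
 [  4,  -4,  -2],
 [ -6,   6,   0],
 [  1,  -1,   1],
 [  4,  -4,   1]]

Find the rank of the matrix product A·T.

First compute AT:
[[ 30, -30, -18],
 [ 40, -40, -20],
 [-10,  10,   8]]
Now row reduce the product.
R2 ← R2 − (4/3)·R1: [0, 0, 4]
R3 ← R3 + (1/3)·R1: [0, 0, 2]
R3 ← R3 − (1/2)·R2: [0, 0, 0]
2 nonzero rows, so rank(AT) = 2.

2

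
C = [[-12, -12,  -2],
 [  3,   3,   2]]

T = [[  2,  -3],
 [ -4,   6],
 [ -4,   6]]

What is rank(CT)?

1

First compute CT:
[[ 32, -48],
 [-14,  21]]
Now row reduce the product.
R2 ← R2 + (7/16)·R1: [0, 0]
1 nonzero row, so rank(CT) = 1.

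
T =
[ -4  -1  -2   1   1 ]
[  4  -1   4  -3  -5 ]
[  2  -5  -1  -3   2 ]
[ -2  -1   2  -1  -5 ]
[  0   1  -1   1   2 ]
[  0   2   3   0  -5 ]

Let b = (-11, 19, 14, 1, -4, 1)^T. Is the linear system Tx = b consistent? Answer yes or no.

yes

Row reduce the augmented matrix [T | b].
R2 ← R2 + R1: [0, -2, 2, -2, -4, 8]
R3 ← R3 + (1/2)·R1: [0, -11/2, -2, -5/2, 5/2, 17/2]
R4 ← R4 − (1/2)·R1: [0, -1/2, 3, -3/2, -11/2, 13/2]
R3 ← R3 − (11/4)·R2: [0, 0, -15/2, 3, 27/2, -27/2]
R4 ← R4 − (1/4)·R2: [0, 0, 5/2, -1, -9/2, 9/2]
R5 ← R5 + (1/2)·R2: [0, 0, 0, 0, 0, 0]
R6 ← R6 + R2: [0, 0, 5, -2, -9, 9]
R4 ← R4 + (1/3)·R3: [0, 0, 0, 0, 0, 0]
R6 ← R6 + (2/3)·R3: [0, 0, 0, 0, 0, 0]
The echelon form has 3 nonzero rows, and every pivot lies in the first 5 columns, so rank(T) = rank([T|b]) = 3.
The system is consistent.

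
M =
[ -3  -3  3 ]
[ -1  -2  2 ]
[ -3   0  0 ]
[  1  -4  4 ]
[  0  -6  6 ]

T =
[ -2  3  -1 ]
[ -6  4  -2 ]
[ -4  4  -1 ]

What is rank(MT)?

First compute MT:
[[ 12,  -9,   6],
 [  6,  -3,   3],
 [  6,  -9,   3],
 [  6,   3,   3],
 [ 12,   0,   6]]
Now row reduce the product.
R2 ← R2 − (1/2)·R1: [0, 3/2, 0]
R3 ← R3 − (1/2)·R1: [0, -9/2, 0]
R4 ← R4 − (1/2)·R1: [0, 15/2, 0]
R5 ← R5 − R1: [0, 9, 0]
R3 ← R3 + (3)·R2: [0, 0, 0]
R4 ← R4 − (5)·R2: [0, 0, 0]
R5 ← R5 − (6)·R2: [0, 0, 0]
2 nonzero rows, so rank(MT) = 2.

2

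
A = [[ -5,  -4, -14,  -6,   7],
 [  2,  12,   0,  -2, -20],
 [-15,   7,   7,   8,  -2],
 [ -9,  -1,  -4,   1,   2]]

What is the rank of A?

4

Row reduce to echelon form.
R2 ← R2 + (2/5)·R1: [0, 52/5, -28/5, -22/5, -86/5]
R3 ← R3 − (3)·R1: [0, 19, 49, 26, -23]
R4 ← R4 − (9/5)·R1: [0, 31/5, 106/5, 59/5, -53/5]
R3 ← R3 − (95/52)·R2: [0, 0, 770/13, 885/26, 219/26]
R4 ← R4 − (31/52)·R2: [0, 0, 319/13, 375/26, -9/26]
R4 ← R4 − (29/70)·R3: [0, 0, 0, 9/28, -537/140]
Echelon form has 4 nonzero rows, so rank(A) = 4.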